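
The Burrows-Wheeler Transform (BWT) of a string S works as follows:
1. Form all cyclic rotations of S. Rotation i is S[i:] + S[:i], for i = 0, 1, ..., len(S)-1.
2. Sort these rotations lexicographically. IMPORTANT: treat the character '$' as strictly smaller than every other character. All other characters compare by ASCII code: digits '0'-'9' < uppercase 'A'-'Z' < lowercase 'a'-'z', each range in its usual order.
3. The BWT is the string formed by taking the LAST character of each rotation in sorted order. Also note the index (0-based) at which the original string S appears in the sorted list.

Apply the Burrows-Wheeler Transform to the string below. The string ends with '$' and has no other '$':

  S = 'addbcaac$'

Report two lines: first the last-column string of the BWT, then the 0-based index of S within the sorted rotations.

All 9 rotations (rotation i = S[i:]+S[:i]):
  rot[0] = addbcaac$
  rot[1] = ddbcaac$a
  rot[2] = dbcaac$ad
  rot[3] = bcaac$add
  rot[4] = caac$addb
  rot[5] = aac$addbc
  rot[6] = ac$addbca
  rot[7] = c$addbcaa
  rot[8] = $addbcaac
Sorted (with $ < everything):
  sorted[0] = $addbcaac  (last char: 'c')
  sorted[1] = aac$addbc  (last char: 'c')
  sorted[2] = ac$addbca  (last char: 'a')
  sorted[3] = addbcaac$  (last char: '$')
  sorted[4] = bcaac$add  (last char: 'd')
  sorted[5] = c$addbcaa  (last char: 'a')
  sorted[6] = caac$addb  (last char: 'b')
  sorted[7] = dbcaac$ad  (last char: 'd')
  sorted[8] = ddbcaac$a  (last char: 'a')
Last column: cca$dabda
Original string S is at sorted index 3

Answer: cca$dabda
3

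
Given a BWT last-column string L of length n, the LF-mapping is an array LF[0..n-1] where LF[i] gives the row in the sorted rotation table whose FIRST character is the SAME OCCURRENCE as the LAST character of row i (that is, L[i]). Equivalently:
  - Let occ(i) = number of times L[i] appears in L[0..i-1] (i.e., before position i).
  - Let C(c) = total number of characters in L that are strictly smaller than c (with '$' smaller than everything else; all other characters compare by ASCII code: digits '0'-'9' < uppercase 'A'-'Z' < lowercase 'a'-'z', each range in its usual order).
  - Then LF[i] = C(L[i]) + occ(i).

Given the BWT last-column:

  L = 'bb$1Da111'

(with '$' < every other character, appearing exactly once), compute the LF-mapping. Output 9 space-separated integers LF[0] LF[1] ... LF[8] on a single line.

Answer: 7 8 0 1 5 6 2 3 4

Derivation:
Char counts: '$':1, '1':4, 'D':1, 'a':1, 'b':2
C (first-col start): C('$')=0, C('1')=1, C('D')=5, C('a')=6, C('b')=7
L[0]='b': occ=0, LF[0]=C('b')+0=7+0=7
L[1]='b': occ=1, LF[1]=C('b')+1=7+1=8
L[2]='$': occ=0, LF[2]=C('$')+0=0+0=0
L[3]='1': occ=0, LF[3]=C('1')+0=1+0=1
L[4]='D': occ=0, LF[4]=C('D')+0=5+0=5
L[5]='a': occ=0, LF[5]=C('a')+0=6+0=6
L[6]='1': occ=1, LF[6]=C('1')+1=1+1=2
L[7]='1': occ=2, LF[7]=C('1')+2=1+2=3
L[8]='1': occ=3, LF[8]=C('1')+3=1+3=4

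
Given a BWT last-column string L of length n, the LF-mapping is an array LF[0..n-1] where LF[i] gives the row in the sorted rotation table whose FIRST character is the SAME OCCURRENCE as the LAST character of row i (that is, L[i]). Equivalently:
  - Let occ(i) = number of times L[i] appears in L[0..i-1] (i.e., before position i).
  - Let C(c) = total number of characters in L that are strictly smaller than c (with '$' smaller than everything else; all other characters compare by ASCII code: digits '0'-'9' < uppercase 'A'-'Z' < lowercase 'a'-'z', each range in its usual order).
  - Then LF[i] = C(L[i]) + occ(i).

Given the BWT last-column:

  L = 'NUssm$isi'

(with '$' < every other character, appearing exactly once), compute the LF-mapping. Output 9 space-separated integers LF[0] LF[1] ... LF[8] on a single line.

Answer: 1 2 6 7 5 0 3 8 4

Derivation:
Char counts: '$':1, 'N':1, 'U':1, 'i':2, 'm':1, 's':3
C (first-col start): C('$')=0, C('N')=1, C('U')=2, C('i')=3, C('m')=5, C('s')=6
L[0]='N': occ=0, LF[0]=C('N')+0=1+0=1
L[1]='U': occ=0, LF[1]=C('U')+0=2+0=2
L[2]='s': occ=0, LF[2]=C('s')+0=6+0=6
L[3]='s': occ=1, LF[3]=C('s')+1=6+1=7
L[4]='m': occ=0, LF[4]=C('m')+0=5+0=5
L[5]='$': occ=0, LF[5]=C('$')+0=0+0=0
L[6]='i': occ=0, LF[6]=C('i')+0=3+0=3
L[7]='s': occ=2, LF[7]=C('s')+2=6+2=8
L[8]='i': occ=1, LF[8]=C('i')+1=3+1=4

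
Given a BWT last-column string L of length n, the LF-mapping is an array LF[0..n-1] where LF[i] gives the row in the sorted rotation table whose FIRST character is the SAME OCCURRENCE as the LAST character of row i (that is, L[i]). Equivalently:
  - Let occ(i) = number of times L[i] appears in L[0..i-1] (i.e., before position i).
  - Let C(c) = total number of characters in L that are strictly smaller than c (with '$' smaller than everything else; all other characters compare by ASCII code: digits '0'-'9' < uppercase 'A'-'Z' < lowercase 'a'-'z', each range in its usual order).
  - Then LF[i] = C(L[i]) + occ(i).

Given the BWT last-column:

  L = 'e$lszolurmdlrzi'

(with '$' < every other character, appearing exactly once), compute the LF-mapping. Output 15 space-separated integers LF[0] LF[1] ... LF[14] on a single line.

Answer: 2 0 4 11 13 8 5 12 9 7 1 6 10 14 3

Derivation:
Char counts: '$':1, 'd':1, 'e':1, 'i':1, 'l':3, 'm':1, 'o':1, 'r':2, 's':1, 'u':1, 'z':2
C (first-col start): C('$')=0, C('d')=1, C('e')=2, C('i')=3, C('l')=4, C('m')=7, C('o')=8, C('r')=9, C('s')=11, C('u')=12, C('z')=13
L[0]='e': occ=0, LF[0]=C('e')+0=2+0=2
L[1]='$': occ=0, LF[1]=C('$')+0=0+0=0
L[2]='l': occ=0, LF[2]=C('l')+0=4+0=4
L[3]='s': occ=0, LF[3]=C('s')+0=11+0=11
L[4]='z': occ=0, LF[4]=C('z')+0=13+0=13
L[5]='o': occ=0, LF[5]=C('o')+0=8+0=8
L[6]='l': occ=1, LF[6]=C('l')+1=4+1=5
L[7]='u': occ=0, LF[7]=C('u')+0=12+0=12
L[8]='r': occ=0, LF[8]=C('r')+0=9+0=9
L[9]='m': occ=0, LF[9]=C('m')+0=7+0=7
L[10]='d': occ=0, LF[10]=C('d')+0=1+0=1
L[11]='l': occ=2, LF[11]=C('l')+2=4+2=6
L[12]='r': occ=1, LF[12]=C('r')+1=9+1=10
L[13]='z': occ=1, LF[13]=C('z')+1=13+1=14
L[14]='i': occ=0, LF[14]=C('i')+0=3+0=3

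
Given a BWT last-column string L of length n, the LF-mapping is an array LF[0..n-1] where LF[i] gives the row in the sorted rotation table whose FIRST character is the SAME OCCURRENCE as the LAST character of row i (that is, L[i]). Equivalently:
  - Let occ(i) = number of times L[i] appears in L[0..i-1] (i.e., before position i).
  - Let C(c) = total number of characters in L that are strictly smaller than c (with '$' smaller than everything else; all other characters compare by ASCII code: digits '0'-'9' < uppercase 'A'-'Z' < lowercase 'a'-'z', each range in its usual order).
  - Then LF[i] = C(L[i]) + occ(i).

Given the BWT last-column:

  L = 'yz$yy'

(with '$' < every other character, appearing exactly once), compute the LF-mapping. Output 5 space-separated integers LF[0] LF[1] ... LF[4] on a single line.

Char counts: '$':1, 'y':3, 'z':1
C (first-col start): C('$')=0, C('y')=1, C('z')=4
L[0]='y': occ=0, LF[0]=C('y')+0=1+0=1
L[1]='z': occ=0, LF[1]=C('z')+0=4+0=4
L[2]='$': occ=0, LF[2]=C('$')+0=0+0=0
L[3]='y': occ=1, LF[3]=C('y')+1=1+1=2
L[4]='y': occ=2, LF[4]=C('y')+2=1+2=3

Answer: 1 4 0 2 3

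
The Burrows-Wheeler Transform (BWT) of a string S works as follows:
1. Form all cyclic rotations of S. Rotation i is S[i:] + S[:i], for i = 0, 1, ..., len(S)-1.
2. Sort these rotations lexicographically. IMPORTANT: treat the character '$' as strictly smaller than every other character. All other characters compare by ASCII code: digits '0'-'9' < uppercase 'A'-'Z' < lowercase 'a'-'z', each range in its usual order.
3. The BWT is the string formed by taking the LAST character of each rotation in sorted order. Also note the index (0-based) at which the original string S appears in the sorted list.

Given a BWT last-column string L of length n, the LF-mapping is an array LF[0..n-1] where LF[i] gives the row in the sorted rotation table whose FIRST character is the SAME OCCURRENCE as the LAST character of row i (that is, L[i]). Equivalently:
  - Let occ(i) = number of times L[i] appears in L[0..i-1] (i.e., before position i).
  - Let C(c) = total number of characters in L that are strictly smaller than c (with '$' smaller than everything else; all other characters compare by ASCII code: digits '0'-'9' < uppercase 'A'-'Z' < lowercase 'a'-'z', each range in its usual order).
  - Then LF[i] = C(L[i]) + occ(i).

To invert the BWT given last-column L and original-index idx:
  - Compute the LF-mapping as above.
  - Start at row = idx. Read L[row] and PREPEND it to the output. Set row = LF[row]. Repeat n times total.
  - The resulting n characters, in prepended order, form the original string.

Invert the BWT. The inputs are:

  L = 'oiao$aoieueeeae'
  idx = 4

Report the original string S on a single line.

Answer: eeuiaaeieoaoeo$

Derivation:
LF mapping: 11 9 1 12 0 2 13 10 4 14 5 6 7 3 8
Walk LF starting at row 4, prepending L[row]:
  step 1: row=4, L[4]='$', prepend. Next row=LF[4]=0
  step 2: row=0, L[0]='o', prepend. Next row=LF[0]=11
  step 3: row=11, L[11]='e', prepend. Next row=LF[11]=6
  step 4: row=6, L[6]='o', prepend. Next row=LF[6]=13
  step 5: row=13, L[13]='a', prepend. Next row=LF[13]=3
  step 6: row=3, L[3]='o', prepend. Next row=LF[3]=12
  step 7: row=12, L[12]='e', prepend. Next row=LF[12]=7
  step 8: row=7, L[7]='i', prepend. Next row=LF[7]=10
  step 9: row=10, L[10]='e', prepend. Next row=LF[10]=5
  step 10: row=5, L[5]='a', prepend. Next row=LF[5]=2
  step 11: row=2, L[2]='a', prepend. Next row=LF[2]=1
  step 12: row=1, L[1]='i', prepend. Next row=LF[1]=9
  step 13: row=9, L[9]='u', prepend. Next row=LF[9]=14
  step 14: row=14, L[14]='e', prepend. Next row=LF[14]=8
  step 15: row=8, L[8]='e', prepend. Next row=LF[8]=4
Reversed output: eeuiaaeieoaoeo$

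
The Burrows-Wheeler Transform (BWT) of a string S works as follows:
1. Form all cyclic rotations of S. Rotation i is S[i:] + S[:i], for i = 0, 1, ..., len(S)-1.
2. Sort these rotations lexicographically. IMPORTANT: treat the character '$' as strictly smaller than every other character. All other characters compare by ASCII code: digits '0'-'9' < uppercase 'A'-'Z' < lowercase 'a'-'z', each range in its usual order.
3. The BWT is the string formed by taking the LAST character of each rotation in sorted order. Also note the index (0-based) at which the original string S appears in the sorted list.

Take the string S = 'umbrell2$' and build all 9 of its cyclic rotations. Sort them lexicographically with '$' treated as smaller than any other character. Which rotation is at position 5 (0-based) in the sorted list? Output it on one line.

All 9 rotations (rotation i = S[i:]+S[:i]):
  rot[0] = umbrell2$
  rot[1] = mbrell2$u
  rot[2] = brell2$um
  rot[3] = rell2$umb
  rot[4] = ell2$umbr
  rot[5] = ll2$umbre
  rot[6] = l2$umbrel
  rot[7] = 2$umbrell
  rot[8] = $umbrell2
Sorted (with $ < everything):
  sorted[0] = $umbrell2
  sorted[1] = 2$umbrell
  sorted[2] = brell2$um
  sorted[3] = ell2$umbr
  sorted[4] = l2$umbrel
  sorted[5] = ll2$umbre
  sorted[6] = mbrell2$u
  sorted[7] = rell2$umb
  sorted[8] = umbrell2$
sorted[5] = ll2$umbre

Answer: ll2$umbre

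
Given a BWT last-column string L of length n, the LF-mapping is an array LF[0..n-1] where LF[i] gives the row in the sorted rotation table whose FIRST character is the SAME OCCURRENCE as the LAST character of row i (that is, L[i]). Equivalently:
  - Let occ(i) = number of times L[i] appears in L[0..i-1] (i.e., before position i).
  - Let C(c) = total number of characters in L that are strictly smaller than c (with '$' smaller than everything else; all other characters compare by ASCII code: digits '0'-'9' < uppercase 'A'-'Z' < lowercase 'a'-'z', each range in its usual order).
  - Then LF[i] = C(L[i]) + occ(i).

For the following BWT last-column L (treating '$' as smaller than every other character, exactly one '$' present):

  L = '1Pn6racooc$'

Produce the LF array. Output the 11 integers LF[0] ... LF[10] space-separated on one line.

Answer: 1 3 7 2 10 4 5 8 9 6 0

Derivation:
Char counts: '$':1, '1':1, '6':1, 'P':1, 'a':1, 'c':2, 'n':1, 'o':2, 'r':1
C (first-col start): C('$')=0, C('1')=1, C('6')=2, C('P')=3, C('a')=4, C('c')=5, C('n')=7, C('o')=8, C('r')=10
L[0]='1': occ=0, LF[0]=C('1')+0=1+0=1
L[1]='P': occ=0, LF[1]=C('P')+0=3+0=3
L[2]='n': occ=0, LF[2]=C('n')+0=7+0=7
L[3]='6': occ=0, LF[3]=C('6')+0=2+0=2
L[4]='r': occ=0, LF[4]=C('r')+0=10+0=10
L[5]='a': occ=0, LF[5]=C('a')+0=4+0=4
L[6]='c': occ=0, LF[6]=C('c')+0=5+0=5
L[7]='o': occ=0, LF[7]=C('o')+0=8+0=8
L[8]='o': occ=1, LF[8]=C('o')+1=8+1=9
L[9]='c': occ=1, LF[9]=C('c')+1=5+1=6
L[10]='$': occ=0, LF[10]=C('$')+0=0+0=0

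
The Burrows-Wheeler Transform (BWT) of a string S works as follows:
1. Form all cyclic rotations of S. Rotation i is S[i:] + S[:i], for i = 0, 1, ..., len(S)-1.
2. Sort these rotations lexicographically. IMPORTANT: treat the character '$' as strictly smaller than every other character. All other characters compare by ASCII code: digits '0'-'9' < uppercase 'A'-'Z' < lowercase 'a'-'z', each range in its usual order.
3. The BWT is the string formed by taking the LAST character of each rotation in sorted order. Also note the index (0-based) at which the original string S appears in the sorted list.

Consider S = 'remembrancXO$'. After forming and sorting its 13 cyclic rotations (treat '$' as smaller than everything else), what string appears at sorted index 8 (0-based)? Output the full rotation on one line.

All 13 rotations (rotation i = S[i:]+S[:i]):
  rot[0] = remembrancXO$
  rot[1] = emembrancXO$r
  rot[2] = membrancXO$re
  rot[3] = embrancXO$rem
  rot[4] = mbrancXO$reme
  rot[5] = brancXO$remem
  rot[6] = rancXO$rememb
  rot[7] = ancXO$remembr
  rot[8] = ncXO$remembra
  rot[9] = cXO$remembran
  rot[10] = XO$remembranc
  rot[11] = O$remembrancX
  rot[12] = $remembrancXO
Sorted (with $ < everything):
  sorted[0] = $remembrancXO
  sorted[1] = O$remembrancX
  sorted[2] = XO$remembranc
  sorted[3] = ancXO$remembr
  sorted[4] = brancXO$remem
  sorted[5] = cXO$remembran
  sorted[6] = embrancXO$rem
  sorted[7] = emembrancXO$r
  sorted[8] = mbrancXO$reme
  sorted[9] = membrancXO$re
  sorted[10] = ncXO$remembra
  sorted[11] = rancXO$rememb
  sorted[12] = remembrancXO$
sorted[8] = mbrancXO$reme

Answer: mbrancXO$reme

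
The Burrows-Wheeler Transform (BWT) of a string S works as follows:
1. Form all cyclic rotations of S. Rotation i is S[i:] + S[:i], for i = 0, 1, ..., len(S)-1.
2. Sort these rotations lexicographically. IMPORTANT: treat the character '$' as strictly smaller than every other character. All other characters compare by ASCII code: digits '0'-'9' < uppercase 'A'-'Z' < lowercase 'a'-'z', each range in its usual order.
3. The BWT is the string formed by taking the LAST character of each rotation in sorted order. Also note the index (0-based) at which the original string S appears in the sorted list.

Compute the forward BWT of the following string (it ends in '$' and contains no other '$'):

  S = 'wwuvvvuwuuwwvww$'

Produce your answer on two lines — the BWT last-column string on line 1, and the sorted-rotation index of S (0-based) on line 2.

Answer: wwwvuvvuwwuwwv$u
14

Derivation:
All 16 rotations (rotation i = S[i:]+S[:i]):
  rot[0] = wwuvvvuwuuwwvww$
  rot[1] = wuvvvuwuuwwvww$w
  rot[2] = uvvvuwuuwwvww$ww
  rot[3] = vvvuwuuwwvww$wwu
  rot[4] = vvuwuuwwvww$wwuv
  rot[5] = vuwuuwwvww$wwuvv
  rot[6] = uwuuwwvww$wwuvvv
  rot[7] = wuuwwvww$wwuvvvu
  rot[8] = uuwwvww$wwuvvvuw
  rot[9] = uwwvww$wwuvvvuwu
  rot[10] = wwvww$wwuvvvuwuu
  rot[11] = wvww$wwuvvvuwuuw
  rot[12] = vww$wwuvvvuwuuww
  rot[13] = ww$wwuvvvuwuuwwv
  rot[14] = w$wwuvvvuwuuwwvw
  rot[15] = $wwuvvvuwuuwwvww
Sorted (with $ < everything):
  sorted[0] = $wwuvvvuwuuwwvww  (last char: 'w')
  sorted[1] = uuwwvww$wwuvvvuw  (last char: 'w')
  sorted[2] = uvvvuwuuwwvww$ww  (last char: 'w')
  sorted[3] = uwuuwwvww$wwuvvv  (last char: 'v')
  sorted[4] = uwwvww$wwuvvvuwu  (last char: 'u')
  sorted[5] = vuwuuwwvww$wwuvv  (last char: 'v')
  sorted[6] = vvuwuuwwvww$wwuv  (last char: 'v')
  sorted[7] = vvvuwuuwwvww$wwu  (last char: 'u')
  sorted[8] = vww$wwuvvvuwuuww  (last char: 'w')
  sorted[9] = w$wwuvvvuwuuwwvw  (last char: 'w')
  sorted[10] = wuuwwvww$wwuvvvu  (last char: 'u')
  sorted[11] = wuvvvuwuuwwvww$w  (last char: 'w')
  sorted[12] = wvww$wwuvvvuwuuw  (last char: 'w')
  sorted[13] = ww$wwuvvvuwuuwwv  (last char: 'v')
  sorted[14] = wwuvvvuwuuwwvww$  (last char: '$')
  sorted[15] = wwvww$wwuvvvuwuu  (last char: 'u')
Last column: wwwvuvvuwwuwwv$u
Original string S is at sorted index 14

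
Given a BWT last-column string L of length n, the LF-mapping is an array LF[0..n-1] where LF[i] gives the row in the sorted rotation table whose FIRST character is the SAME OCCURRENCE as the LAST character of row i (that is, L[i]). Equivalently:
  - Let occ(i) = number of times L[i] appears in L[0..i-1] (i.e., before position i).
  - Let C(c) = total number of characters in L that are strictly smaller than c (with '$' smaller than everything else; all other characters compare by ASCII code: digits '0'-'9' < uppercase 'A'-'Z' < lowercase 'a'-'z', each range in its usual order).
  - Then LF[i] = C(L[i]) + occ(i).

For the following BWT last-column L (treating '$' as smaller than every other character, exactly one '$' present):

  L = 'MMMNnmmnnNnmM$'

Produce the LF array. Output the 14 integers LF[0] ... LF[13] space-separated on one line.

Answer: 1 2 3 5 10 7 8 11 12 6 13 9 4 0

Derivation:
Char counts: '$':1, 'M':4, 'N':2, 'm':3, 'n':4
C (first-col start): C('$')=0, C('M')=1, C('N')=5, C('m')=7, C('n')=10
L[0]='M': occ=0, LF[0]=C('M')+0=1+0=1
L[1]='M': occ=1, LF[1]=C('M')+1=1+1=2
L[2]='M': occ=2, LF[2]=C('M')+2=1+2=3
L[3]='N': occ=0, LF[3]=C('N')+0=5+0=5
L[4]='n': occ=0, LF[4]=C('n')+0=10+0=10
L[5]='m': occ=0, LF[5]=C('m')+0=7+0=7
L[6]='m': occ=1, LF[6]=C('m')+1=7+1=8
L[7]='n': occ=1, LF[7]=C('n')+1=10+1=11
L[8]='n': occ=2, LF[8]=C('n')+2=10+2=12
L[9]='N': occ=1, LF[9]=C('N')+1=5+1=6
L[10]='n': occ=3, LF[10]=C('n')+3=10+3=13
L[11]='m': occ=2, LF[11]=C('m')+2=7+2=9
L[12]='M': occ=3, LF[12]=C('M')+3=1+3=4
L[13]='$': occ=0, LF[13]=C('$')+0=0+0=0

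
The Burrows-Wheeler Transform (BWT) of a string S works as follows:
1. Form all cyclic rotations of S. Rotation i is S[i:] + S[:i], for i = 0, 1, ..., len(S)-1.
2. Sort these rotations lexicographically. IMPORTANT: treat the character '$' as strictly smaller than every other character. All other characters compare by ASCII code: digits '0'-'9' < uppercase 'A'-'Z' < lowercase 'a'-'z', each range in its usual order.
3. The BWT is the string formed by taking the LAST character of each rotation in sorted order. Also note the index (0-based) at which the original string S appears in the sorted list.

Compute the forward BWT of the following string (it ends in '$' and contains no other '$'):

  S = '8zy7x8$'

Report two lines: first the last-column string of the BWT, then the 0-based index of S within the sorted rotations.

All 7 rotations (rotation i = S[i:]+S[:i]):
  rot[0] = 8zy7x8$
  rot[1] = zy7x8$8
  rot[2] = y7x8$8z
  rot[3] = 7x8$8zy
  rot[4] = x8$8zy7
  rot[5] = 8$8zy7x
  rot[6] = $8zy7x8
Sorted (with $ < everything):
  sorted[0] = $8zy7x8  (last char: '8')
  sorted[1] = 7x8$8zy  (last char: 'y')
  sorted[2] = 8$8zy7x  (last char: 'x')
  sorted[3] = 8zy7x8$  (last char: '$')
  sorted[4] = x8$8zy7  (last char: '7')
  sorted[5] = y7x8$8z  (last char: 'z')
  sorted[6] = zy7x8$8  (last char: '8')
Last column: 8yx$7z8
Original string S is at sorted index 3

Answer: 8yx$7z8
3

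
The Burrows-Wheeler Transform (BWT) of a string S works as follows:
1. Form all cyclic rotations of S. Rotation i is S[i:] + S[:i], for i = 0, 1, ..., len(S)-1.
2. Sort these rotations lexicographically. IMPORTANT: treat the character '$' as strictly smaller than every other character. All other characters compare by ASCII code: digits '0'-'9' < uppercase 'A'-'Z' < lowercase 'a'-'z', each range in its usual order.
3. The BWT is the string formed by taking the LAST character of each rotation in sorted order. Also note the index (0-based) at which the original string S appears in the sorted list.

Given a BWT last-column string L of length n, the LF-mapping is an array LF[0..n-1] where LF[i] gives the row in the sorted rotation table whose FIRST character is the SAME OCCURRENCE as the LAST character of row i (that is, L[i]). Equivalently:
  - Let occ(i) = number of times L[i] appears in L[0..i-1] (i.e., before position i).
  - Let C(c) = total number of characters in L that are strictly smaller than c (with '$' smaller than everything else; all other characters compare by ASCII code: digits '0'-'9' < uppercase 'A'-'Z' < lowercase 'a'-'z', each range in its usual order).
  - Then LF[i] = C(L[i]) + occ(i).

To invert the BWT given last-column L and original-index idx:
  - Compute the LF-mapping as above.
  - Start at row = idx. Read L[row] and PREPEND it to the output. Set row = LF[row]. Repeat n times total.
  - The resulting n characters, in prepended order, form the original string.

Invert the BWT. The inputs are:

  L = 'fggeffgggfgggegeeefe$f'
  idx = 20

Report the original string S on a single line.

Answer: gfggegeegegfgffegfegf$

Derivation:
LF mapping: 7 13 14 1 8 9 15 16 17 10 18 19 20 2 21 3 4 5 11 6 0 12
Walk LF starting at row 20, prepending L[row]:
  step 1: row=20, L[20]='$', prepend. Next row=LF[20]=0
  step 2: row=0, L[0]='f', prepend. Next row=LF[0]=7
  step 3: row=7, L[7]='g', prepend. Next row=LF[7]=16
  step 4: row=16, L[16]='e', prepend. Next row=LF[16]=4
  step 5: row=4, L[4]='f', prepend. Next row=LF[4]=8
  step 6: row=8, L[8]='g', prepend. Next row=LF[8]=17
  step 7: row=17, L[17]='e', prepend. Next row=LF[17]=5
  step 8: row=5, L[5]='f', prepend. Next row=LF[5]=9
  step 9: row=9, L[9]='f', prepend. Next row=LF[9]=10
  step 10: row=10, L[10]='g', prepend. Next row=LF[10]=18
  step 11: row=18, L[18]='f', prepend. Next row=LF[18]=11
  step 12: row=11, L[11]='g', prepend. Next row=LF[11]=19
  step 13: row=19, L[19]='e', prepend. Next row=LF[19]=6
  step 14: row=6, L[6]='g', prepend. Next row=LF[6]=15
  step 15: row=15, L[15]='e', prepend. Next row=LF[15]=3
  step 16: row=3, L[3]='e', prepend. Next row=LF[3]=1
  step 17: row=1, L[1]='g', prepend. Next row=LF[1]=13
  step 18: row=13, L[13]='e', prepend. Next row=LF[13]=2
  step 19: row=2, L[2]='g', prepend. Next row=LF[2]=14
  step 20: row=14, L[14]='g', prepend. Next row=LF[14]=21
  step 21: row=21, L[21]='f', prepend. Next row=LF[21]=12
  step 22: row=12, L[12]='g', prepend. Next row=LF[12]=20
Reversed output: gfggegeegegfgffegfegf$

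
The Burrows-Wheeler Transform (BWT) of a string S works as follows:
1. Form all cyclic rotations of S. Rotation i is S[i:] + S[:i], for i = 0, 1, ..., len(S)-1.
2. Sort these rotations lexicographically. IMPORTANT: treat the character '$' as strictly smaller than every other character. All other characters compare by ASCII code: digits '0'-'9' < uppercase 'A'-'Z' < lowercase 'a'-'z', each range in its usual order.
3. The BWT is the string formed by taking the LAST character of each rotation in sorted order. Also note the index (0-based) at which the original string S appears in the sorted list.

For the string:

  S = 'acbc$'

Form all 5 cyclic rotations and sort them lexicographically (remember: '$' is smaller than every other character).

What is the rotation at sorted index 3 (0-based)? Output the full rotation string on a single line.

All 5 rotations (rotation i = S[i:]+S[:i]):
  rot[0] = acbc$
  rot[1] = cbc$a
  rot[2] = bc$ac
  rot[3] = c$acb
  rot[4] = $acbc
Sorted (with $ < everything):
  sorted[0] = $acbc
  sorted[1] = acbc$
  sorted[2] = bc$ac
  sorted[3] = c$acb
  sorted[4] = cbc$a
sorted[3] = c$acb

Answer: c$acb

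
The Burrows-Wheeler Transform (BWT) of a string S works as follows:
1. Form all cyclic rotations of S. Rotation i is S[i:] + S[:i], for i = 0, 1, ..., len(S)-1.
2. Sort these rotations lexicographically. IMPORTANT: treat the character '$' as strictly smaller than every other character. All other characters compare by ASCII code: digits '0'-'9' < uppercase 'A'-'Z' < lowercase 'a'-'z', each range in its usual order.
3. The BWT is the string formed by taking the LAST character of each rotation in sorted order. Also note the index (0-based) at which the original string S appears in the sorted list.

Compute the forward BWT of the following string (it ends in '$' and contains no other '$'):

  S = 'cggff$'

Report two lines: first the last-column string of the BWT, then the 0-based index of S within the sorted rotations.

All 6 rotations (rotation i = S[i:]+S[:i]):
  rot[0] = cggff$
  rot[1] = ggff$c
  rot[2] = gff$cg
  rot[3] = ff$cgg
  rot[4] = f$cggf
  rot[5] = $cggff
Sorted (with $ < everything):
  sorted[0] = $cggff  (last char: 'f')
  sorted[1] = cggff$  (last char: '$')
  sorted[2] = f$cggf  (last char: 'f')
  sorted[3] = ff$cgg  (last char: 'g')
  sorted[4] = gff$cg  (last char: 'g')
  sorted[5] = ggff$c  (last char: 'c')
Last column: f$fggc
Original string S is at sorted index 1

Answer: f$fggc
1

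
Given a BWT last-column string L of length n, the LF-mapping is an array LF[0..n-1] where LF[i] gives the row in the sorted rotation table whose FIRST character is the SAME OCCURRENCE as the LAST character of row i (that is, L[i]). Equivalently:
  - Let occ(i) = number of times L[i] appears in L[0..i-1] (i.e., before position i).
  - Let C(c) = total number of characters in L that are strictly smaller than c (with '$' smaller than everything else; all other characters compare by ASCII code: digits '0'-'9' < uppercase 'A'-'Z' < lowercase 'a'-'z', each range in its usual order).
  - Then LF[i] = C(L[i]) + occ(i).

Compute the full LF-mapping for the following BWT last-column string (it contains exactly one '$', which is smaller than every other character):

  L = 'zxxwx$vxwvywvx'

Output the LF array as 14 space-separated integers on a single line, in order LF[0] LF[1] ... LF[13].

Answer: 13 7 8 4 9 0 1 10 5 2 12 6 3 11

Derivation:
Char counts: '$':1, 'v':3, 'w':3, 'x':5, 'y':1, 'z':1
C (first-col start): C('$')=0, C('v')=1, C('w')=4, C('x')=7, C('y')=12, C('z')=13
L[0]='z': occ=0, LF[0]=C('z')+0=13+0=13
L[1]='x': occ=0, LF[1]=C('x')+0=7+0=7
L[2]='x': occ=1, LF[2]=C('x')+1=7+1=8
L[3]='w': occ=0, LF[3]=C('w')+0=4+0=4
L[4]='x': occ=2, LF[4]=C('x')+2=7+2=9
L[5]='$': occ=0, LF[5]=C('$')+0=0+0=0
L[6]='v': occ=0, LF[6]=C('v')+0=1+0=1
L[7]='x': occ=3, LF[7]=C('x')+3=7+3=10
L[8]='w': occ=1, LF[8]=C('w')+1=4+1=5
L[9]='v': occ=1, LF[9]=C('v')+1=1+1=2
L[10]='y': occ=0, LF[10]=C('y')+0=12+0=12
L[11]='w': occ=2, LF[11]=C('w')+2=4+2=6
L[12]='v': occ=2, LF[12]=C('v')+2=1+2=3
L[13]='x': occ=4, LF[13]=C('x')+4=7+4=11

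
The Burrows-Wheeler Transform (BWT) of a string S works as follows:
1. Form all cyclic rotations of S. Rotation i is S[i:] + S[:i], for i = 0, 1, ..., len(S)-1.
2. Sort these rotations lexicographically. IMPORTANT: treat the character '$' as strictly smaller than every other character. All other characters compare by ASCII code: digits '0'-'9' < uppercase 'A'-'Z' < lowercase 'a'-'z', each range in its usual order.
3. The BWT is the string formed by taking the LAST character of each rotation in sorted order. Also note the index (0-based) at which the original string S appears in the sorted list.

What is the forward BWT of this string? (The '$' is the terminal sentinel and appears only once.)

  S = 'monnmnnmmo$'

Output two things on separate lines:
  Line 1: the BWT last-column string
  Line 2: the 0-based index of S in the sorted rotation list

Answer: onnm$nnmomm
4

Derivation:
All 11 rotations (rotation i = S[i:]+S[:i]):
  rot[0] = monnmnnmmo$
  rot[1] = onnmnnmmo$m
  rot[2] = nnmnnmmo$mo
  rot[3] = nmnnmmo$mon
  rot[4] = mnnmmo$monn
  rot[5] = nnmmo$monnm
  rot[6] = nmmo$monnmn
  rot[7] = mmo$monnmnn
  rot[8] = mo$monnmnnm
  rot[9] = o$monnmnnmm
  rot[10] = $monnmnnmmo
Sorted (with $ < everything):
  sorted[0] = $monnmnnmmo  (last char: 'o')
  sorted[1] = mmo$monnmnn  (last char: 'n')
  sorted[2] = mnnmmo$monn  (last char: 'n')
  sorted[3] = mo$monnmnnm  (last char: 'm')
  sorted[4] = monnmnnmmo$  (last char: '$')
  sorted[5] = nmmo$monnmn  (last char: 'n')
  sorted[6] = nmnnmmo$mon  (last char: 'n')
  sorted[7] = nnmmo$monnm  (last char: 'm')
  sorted[8] = nnmnnmmo$mo  (last char: 'o')
  sorted[9] = o$monnmnnmm  (last char: 'm')
  sorted[10] = onnmnnmmo$m  (last char: 'm')
Last column: onnm$nnmomm
Original string S is at sorted index 4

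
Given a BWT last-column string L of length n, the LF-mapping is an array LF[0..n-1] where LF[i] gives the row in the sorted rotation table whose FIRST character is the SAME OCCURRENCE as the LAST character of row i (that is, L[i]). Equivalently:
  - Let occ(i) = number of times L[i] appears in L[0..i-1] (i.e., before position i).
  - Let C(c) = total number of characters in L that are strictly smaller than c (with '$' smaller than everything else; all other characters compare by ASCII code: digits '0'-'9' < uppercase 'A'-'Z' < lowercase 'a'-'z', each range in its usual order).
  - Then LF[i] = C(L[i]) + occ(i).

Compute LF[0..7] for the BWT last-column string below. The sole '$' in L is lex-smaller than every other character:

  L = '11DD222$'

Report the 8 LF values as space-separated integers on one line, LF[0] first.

Answer: 1 2 6 7 3 4 5 0

Derivation:
Char counts: '$':1, '1':2, '2':3, 'D':2
C (first-col start): C('$')=0, C('1')=1, C('2')=3, C('D')=6
L[0]='1': occ=0, LF[0]=C('1')+0=1+0=1
L[1]='1': occ=1, LF[1]=C('1')+1=1+1=2
L[2]='D': occ=0, LF[2]=C('D')+0=6+0=6
L[3]='D': occ=1, LF[3]=C('D')+1=6+1=7
L[4]='2': occ=0, LF[4]=C('2')+0=3+0=3
L[5]='2': occ=1, LF[5]=C('2')+1=3+1=4
L[6]='2': occ=2, LF[6]=C('2')+2=3+2=5
L[7]='$': occ=0, LF[7]=C('$')+0=0+0=0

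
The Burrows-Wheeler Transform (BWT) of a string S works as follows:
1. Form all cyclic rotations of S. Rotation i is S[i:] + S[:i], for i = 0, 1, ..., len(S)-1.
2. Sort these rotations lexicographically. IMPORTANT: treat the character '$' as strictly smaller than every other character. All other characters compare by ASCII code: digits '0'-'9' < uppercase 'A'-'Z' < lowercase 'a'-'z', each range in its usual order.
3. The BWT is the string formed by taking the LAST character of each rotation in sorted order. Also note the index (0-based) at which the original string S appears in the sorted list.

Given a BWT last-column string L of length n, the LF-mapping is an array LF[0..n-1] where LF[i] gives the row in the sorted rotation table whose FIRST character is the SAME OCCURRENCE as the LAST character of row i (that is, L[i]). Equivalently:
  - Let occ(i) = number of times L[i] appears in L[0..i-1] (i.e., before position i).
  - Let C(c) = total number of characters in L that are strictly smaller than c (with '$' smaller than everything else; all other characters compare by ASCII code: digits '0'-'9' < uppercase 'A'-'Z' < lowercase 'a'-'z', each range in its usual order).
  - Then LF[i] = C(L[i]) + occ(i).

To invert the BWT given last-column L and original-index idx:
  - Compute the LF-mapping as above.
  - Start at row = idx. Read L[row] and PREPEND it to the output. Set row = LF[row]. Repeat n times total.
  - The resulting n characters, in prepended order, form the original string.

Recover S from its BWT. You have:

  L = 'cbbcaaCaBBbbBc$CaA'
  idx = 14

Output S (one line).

LF mapping: 15 11 12 16 7 8 5 9 2 3 13 14 4 17 0 6 10 1
Walk LF starting at row 14, prepending L[row]:
  step 1: row=14, L[14]='$', prepend. Next row=LF[14]=0
  step 2: row=0, L[0]='c', prepend. Next row=LF[0]=15
  step 3: row=15, L[15]='C', prepend. Next row=LF[15]=6
  step 4: row=6, L[6]='C', prepend. Next row=LF[6]=5
  step 5: row=5, L[5]='a', prepend. Next row=LF[5]=8
  step 6: row=8, L[8]='B', prepend. Next row=LF[8]=2
  step 7: row=2, L[2]='b', prepend. Next row=LF[2]=12
  step 8: row=12, L[12]='B', prepend. Next row=LF[12]=4
  step 9: row=4, L[4]='a', prepend. Next row=LF[4]=7
  step 10: row=7, L[7]='a', prepend. Next row=LF[7]=9
  step 11: row=9, L[9]='B', prepend. Next row=LF[9]=3
  step 12: row=3, L[3]='c', prepend. Next row=LF[3]=16
  step 13: row=16, L[16]='a', prepend. Next row=LF[16]=10
  step 14: row=10, L[10]='b', prepend. Next row=LF[10]=13
  step 15: row=13, L[13]='c', prepend. Next row=LF[13]=17
  step 16: row=17, L[17]='A', prepend. Next row=LF[17]=1
  step 17: row=1, L[1]='b', prepend. Next row=LF[1]=11
  step 18: row=11, L[11]='b', prepend. Next row=LF[11]=14
Reversed output: bbAcbacBaaBbBaCCc$

Answer: bbAcbacBaaBbBaCCc$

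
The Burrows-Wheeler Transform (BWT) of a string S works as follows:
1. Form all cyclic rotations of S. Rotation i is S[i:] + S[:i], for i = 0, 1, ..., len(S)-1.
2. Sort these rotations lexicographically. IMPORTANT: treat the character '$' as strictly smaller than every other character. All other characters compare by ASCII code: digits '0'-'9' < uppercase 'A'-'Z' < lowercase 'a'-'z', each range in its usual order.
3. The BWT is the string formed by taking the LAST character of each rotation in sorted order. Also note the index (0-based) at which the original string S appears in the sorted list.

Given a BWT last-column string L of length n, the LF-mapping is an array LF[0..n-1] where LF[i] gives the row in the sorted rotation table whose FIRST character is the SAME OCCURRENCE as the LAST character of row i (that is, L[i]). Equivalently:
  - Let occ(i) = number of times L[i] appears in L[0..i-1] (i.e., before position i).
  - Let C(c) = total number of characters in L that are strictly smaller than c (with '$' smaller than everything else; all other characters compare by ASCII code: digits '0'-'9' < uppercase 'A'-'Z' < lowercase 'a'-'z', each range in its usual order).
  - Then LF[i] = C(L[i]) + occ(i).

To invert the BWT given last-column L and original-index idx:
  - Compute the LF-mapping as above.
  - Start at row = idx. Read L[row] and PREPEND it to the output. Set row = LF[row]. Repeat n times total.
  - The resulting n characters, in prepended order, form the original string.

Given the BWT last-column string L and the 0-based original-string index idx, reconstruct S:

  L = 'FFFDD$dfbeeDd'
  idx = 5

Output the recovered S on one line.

LF mapping: 4 5 6 1 2 0 8 12 7 10 11 3 9
Walk LF starting at row 5, prepending L[row]:
  step 1: row=5, L[5]='$', prepend. Next row=LF[5]=0
  step 2: row=0, L[0]='F', prepend. Next row=LF[0]=4
  step 3: row=4, L[4]='D', prepend. Next row=LF[4]=2
  step 4: row=2, L[2]='F', prepend. Next row=LF[2]=6
  step 5: row=6, L[6]='d', prepend. Next row=LF[6]=8
  step 6: row=8, L[8]='b', prepend. Next row=LF[8]=7
  step 7: row=7, L[7]='f', prepend. Next row=LF[7]=12
  step 8: row=12, L[12]='d', prepend. Next row=LF[12]=9
  step 9: row=9, L[9]='e', prepend. Next row=LF[9]=10
  step 10: row=10, L[10]='e', prepend. Next row=LF[10]=11
  step 11: row=11, L[11]='D', prepend. Next row=LF[11]=3
  step 12: row=3, L[3]='D', prepend. Next row=LF[3]=1
  step 13: row=1, L[1]='F', prepend. Next row=LF[1]=5
Reversed output: FDDeedfbdFDF$

Answer: FDDeedfbdFDF$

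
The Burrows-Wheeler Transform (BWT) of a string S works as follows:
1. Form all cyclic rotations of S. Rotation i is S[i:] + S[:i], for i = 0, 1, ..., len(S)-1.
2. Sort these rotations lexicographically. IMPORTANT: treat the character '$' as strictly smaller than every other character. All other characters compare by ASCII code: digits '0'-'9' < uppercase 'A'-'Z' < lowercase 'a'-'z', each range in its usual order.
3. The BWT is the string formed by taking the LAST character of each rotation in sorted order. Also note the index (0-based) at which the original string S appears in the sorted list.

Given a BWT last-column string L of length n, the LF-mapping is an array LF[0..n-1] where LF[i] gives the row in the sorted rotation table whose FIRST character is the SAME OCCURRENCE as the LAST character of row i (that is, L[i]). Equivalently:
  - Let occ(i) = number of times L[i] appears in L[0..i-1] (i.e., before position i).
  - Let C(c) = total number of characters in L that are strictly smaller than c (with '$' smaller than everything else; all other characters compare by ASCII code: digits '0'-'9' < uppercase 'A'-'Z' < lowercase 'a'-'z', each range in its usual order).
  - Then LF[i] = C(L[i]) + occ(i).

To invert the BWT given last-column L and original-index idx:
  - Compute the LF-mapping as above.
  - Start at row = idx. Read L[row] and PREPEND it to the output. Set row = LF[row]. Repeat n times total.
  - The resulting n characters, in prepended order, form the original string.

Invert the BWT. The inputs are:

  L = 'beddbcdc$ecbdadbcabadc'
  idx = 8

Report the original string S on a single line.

LF mapping: 4 20 14 15 5 9 16 10 0 21 11 6 17 1 18 7 12 2 8 3 19 13
Walk LF starting at row 8, prepending L[row]:
  step 1: row=8, L[8]='$', prepend. Next row=LF[8]=0
  step 2: row=0, L[0]='b', prepend. Next row=LF[0]=4
  step 3: row=4, L[4]='b', prepend. Next row=LF[4]=5
  step 4: row=5, L[5]='c', prepend. Next row=LF[5]=9
  step 5: row=9, L[9]='e', prepend. Next row=LF[9]=21
  step 6: row=21, L[21]='c', prepend. Next row=LF[21]=13
  step 7: row=13, L[13]='a', prepend. Next row=LF[13]=1
  step 8: row=1, L[1]='e', prepend. Next row=LF[1]=20
  step 9: row=20, L[20]='d', prepend. Next row=LF[20]=19
  step 10: row=19, L[19]='a', prepend. Next row=LF[19]=3
  step 11: row=3, L[3]='d', prepend. Next row=LF[3]=15
  step 12: row=15, L[15]='b', prepend. Next row=LF[15]=7
  step 13: row=7, L[7]='c', prepend. Next row=LF[7]=10
  step 14: row=10, L[10]='c', prepend. Next row=LF[10]=11
  step 15: row=11, L[11]='b', prepend. Next row=LF[11]=6
  step 16: row=6, L[6]='d', prepend. Next row=LF[6]=16
  step 17: row=16, L[16]='c', prepend. Next row=LF[16]=12
  step 18: row=12, L[12]='d', prepend. Next row=LF[12]=17
  step 19: row=17, L[17]='a', prepend. Next row=LF[17]=2
  step 20: row=2, L[2]='d', prepend. Next row=LF[2]=14
  step 21: row=14, L[14]='d', prepend. Next row=LF[14]=18
  step 22: row=18, L[18]='b', prepend. Next row=LF[18]=8
Reversed output: bddadcdbccbdadeacecbb$

Answer: bddadcdbccbdadeacecbb$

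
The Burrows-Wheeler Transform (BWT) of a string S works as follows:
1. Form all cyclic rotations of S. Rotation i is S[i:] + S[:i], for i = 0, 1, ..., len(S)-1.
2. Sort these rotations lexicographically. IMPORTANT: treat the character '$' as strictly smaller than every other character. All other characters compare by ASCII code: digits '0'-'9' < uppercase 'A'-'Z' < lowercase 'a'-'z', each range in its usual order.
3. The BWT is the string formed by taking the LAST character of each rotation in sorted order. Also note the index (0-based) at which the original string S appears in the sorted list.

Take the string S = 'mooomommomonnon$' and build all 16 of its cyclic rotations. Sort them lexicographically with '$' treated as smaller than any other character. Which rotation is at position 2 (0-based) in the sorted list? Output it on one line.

Answer: mommomonnon$mooo

Derivation:
All 16 rotations (rotation i = S[i:]+S[:i]):
  rot[0] = mooomommomonnon$
  rot[1] = ooomommomonnon$m
  rot[2] = oomommomonnon$mo
  rot[3] = omommomonnon$moo
  rot[4] = mommomonnon$mooo
  rot[5] = ommomonnon$mooom
  rot[6] = mmomonnon$mooomo
  rot[7] = momonnon$mooomom
  rot[8] = omonnon$mooomomm
  rot[9] = monnon$mooomommo
  rot[10] = onnon$mooomommom
  rot[11] = nnon$mooomommomo
  rot[12] = non$mooomommomon
  rot[13] = on$mooomommomonn
  rot[14] = n$mooomommomonno
  rot[15] = $mooomommomonnon
Sorted (with $ < everything):
  sorted[0] = $mooomommomonnon
  sorted[1] = mmomonnon$mooomo
  sorted[2] = mommomonnon$mooo
  sorted[3] = momonnon$mooomom
  sorted[4] = monnon$mooomommo
  sorted[5] = mooomommomonnon$
  sorted[6] = n$mooomommomonno
  sorted[7] = nnon$mooomommomo
  sorted[8] = non$mooomommomon
  sorted[9] = ommomonnon$mooom
  sorted[10] = omommomonnon$moo
  sorted[11] = omonnon$mooomomm
  sorted[12] = on$mooomommomonn
  sorted[13] = onnon$mooomommom
  sorted[14] = oomommomonnon$mo
  sorted[15] = ooomommomonnon$m
sorted[2] = mommomonnon$mooo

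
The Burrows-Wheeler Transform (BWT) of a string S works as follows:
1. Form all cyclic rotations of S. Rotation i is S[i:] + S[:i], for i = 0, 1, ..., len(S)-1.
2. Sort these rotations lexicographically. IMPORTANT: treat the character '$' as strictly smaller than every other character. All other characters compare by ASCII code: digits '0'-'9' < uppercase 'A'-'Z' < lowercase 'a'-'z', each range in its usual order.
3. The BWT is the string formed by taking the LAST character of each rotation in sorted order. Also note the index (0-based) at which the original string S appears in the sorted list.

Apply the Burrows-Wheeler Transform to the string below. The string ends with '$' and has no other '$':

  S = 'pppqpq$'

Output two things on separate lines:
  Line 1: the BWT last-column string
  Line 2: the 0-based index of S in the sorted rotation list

All 7 rotations (rotation i = S[i:]+S[:i]):
  rot[0] = pppqpq$
  rot[1] = ppqpq$p
  rot[2] = pqpq$pp
  rot[3] = qpq$ppp
  rot[4] = pq$pppq
  rot[5] = q$pppqp
  rot[6] = $pppqpq
Sorted (with $ < everything):
  sorted[0] = $pppqpq  (last char: 'q')
  sorted[1] = pppqpq$  (last char: '$')
  sorted[2] = ppqpq$p  (last char: 'p')
  sorted[3] = pq$pppq  (last char: 'q')
  sorted[4] = pqpq$pp  (last char: 'p')
  sorted[5] = q$pppqp  (last char: 'p')
  sorted[6] = qpq$ppp  (last char: 'p')
Last column: q$pqppp
Original string S is at sorted index 1

Answer: q$pqppp
1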